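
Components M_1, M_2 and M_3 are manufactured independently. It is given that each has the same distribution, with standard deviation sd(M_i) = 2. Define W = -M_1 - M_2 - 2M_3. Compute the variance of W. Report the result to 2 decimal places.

24.00

Var(M_i) = (2)² = 4
By independence, Var(W) = (-1)²Var(M_1) + (-1)²Var(M_2) + (-2)²Var(M_3)
= (-1)²·4 + (-1)²·4 + (-2)²·4 = 24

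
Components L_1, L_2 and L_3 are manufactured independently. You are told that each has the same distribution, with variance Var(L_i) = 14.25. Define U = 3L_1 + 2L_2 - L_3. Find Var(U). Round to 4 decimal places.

199.5000

By independence, Var(U) = (3)²Var(L_1) + (2)²Var(L_2) + (-1)²Var(L_3)
= (3)²·14.25 + (2)²·14.25 + (-1)²·14.25 = 199.5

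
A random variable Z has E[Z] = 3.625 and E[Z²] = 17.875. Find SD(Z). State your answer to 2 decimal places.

var(Z) = 17.875 − (3.625)² = 4.734375
SD(Z) = √4.734375 ≈ 2.18

2.18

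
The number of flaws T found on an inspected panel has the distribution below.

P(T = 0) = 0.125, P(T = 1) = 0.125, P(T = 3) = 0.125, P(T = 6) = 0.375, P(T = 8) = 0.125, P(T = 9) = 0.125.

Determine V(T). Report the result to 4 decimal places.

9.1094

E[T] = (0)(0.125) + (1)(0.125) + (3)(0.125) + (6)(0.375) + (8)(0.125) + (9)(0.125) = 4.875
E[T²] = (0)²(0.125) + (1)²(0.125) + (3)²(0.125) + (6)²(0.375) + (8)²(0.125) + (9)²(0.125) = 32.875
V(T) = E[T²] − (E[T])² = 32.875 − (4.875)² = 9.109375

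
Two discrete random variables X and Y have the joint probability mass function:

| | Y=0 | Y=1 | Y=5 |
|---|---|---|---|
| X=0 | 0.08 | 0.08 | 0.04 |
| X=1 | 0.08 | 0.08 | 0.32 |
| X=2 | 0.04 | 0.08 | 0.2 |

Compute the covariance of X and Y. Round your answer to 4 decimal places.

E[X] = 1.12,  E[Y] = 3.04
E[XY] = 3.84
Cov(X,Y) = E[XY] − E[X]E[Y] = 3.84 − (1.12)(3.04) = 0.4352

0.4352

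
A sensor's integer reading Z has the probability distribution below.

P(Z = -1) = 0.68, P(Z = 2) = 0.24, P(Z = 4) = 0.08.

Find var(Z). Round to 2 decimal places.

E[Z] = (-1)(0.68) + (2)(0.24) + (4)(0.08) = 0.12
E[Z²] = (-1)²(0.68) + (2)²(0.24) + (4)²(0.08) = 2.92
var(Z) = E[Z²] − (E[Z])² = 2.92 − (0.12)² = 2.9056

2.91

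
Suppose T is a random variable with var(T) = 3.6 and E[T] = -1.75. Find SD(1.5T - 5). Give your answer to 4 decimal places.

2.8460

var(1.5T - 5) = (1.5)²·3.6 = 8.1
SD(1.5T - 5) = √8.1 ≈ 2.8460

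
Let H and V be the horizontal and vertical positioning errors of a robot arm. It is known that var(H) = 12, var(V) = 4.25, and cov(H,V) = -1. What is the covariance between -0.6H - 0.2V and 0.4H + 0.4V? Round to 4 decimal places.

-2.9000

cov(-0.6H - 0.2V, 0.4H + 0.4V) = (-0.6)(0.4)var(H) + (-0.2)(0.4)var(V) + [(-0.6)(0.4) + (-0.2)(0.4)]cov(H,V)
= -0.24·12 + -0.08·4.25 + -0.32·-1 = -2.9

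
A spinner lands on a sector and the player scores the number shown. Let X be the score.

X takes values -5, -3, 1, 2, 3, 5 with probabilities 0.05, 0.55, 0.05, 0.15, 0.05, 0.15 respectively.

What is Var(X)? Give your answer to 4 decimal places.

E[X] = (-5)(0.05) + (-3)(0.55) + (1)(0.05) + (2)(0.15) + (3)(0.05) + (5)(0.15) = -0.65
E[X²] = (-5)²(0.05) + (-3)²(0.55) + (1)²(0.05) + (2)²(0.15) + (3)²(0.05) + (5)²(0.15) = 11.05
Var(X) = E[X²] − (E[X])² = 11.05 − (-0.65)² = 10.6275

10.6275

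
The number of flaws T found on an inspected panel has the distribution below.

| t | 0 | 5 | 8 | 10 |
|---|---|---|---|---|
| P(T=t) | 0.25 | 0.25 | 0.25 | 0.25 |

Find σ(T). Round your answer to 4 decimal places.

3.7666

E[T] = (0)(0.25) + (5)(0.25) + (8)(0.25) + (10)(0.25) = 5.75
E[T²] = (0)²(0.25) + (5)²(0.25) + (8)²(0.25) + (10)²(0.25) = 47.25
Var(T) = E[T²] − (E[T])² = 47.25 − (5.75)² = 14.1875
σ(T) = √14.1875 ≈ 3.7666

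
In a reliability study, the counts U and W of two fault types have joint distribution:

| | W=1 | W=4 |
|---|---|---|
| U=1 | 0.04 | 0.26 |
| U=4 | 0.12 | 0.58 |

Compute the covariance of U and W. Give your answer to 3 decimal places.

E[U] = 3.1,  E[W] = 3.52
E[UW] = 10.84
Cov(U,W) = E[UW] − E[U]E[W] = 10.84 − (3.1)(3.52) = -0.072

-0.072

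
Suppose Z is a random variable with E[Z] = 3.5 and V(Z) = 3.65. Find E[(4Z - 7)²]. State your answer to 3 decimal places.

107.400

E[4Z - 7] = 4·3.5 − 7 = 7
V(4Z - 7) = (4)²·3.65 = 58.4
E[(4Z - 7)²] = V((4Z - 7)) + (E[(4Z - 7)])² = 58.4 + (7)² = 107.4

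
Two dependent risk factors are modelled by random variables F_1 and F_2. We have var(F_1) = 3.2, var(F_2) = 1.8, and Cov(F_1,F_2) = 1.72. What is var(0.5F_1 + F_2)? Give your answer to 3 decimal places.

4.320

var(0.5F_1 + F_2) = (0.5)²·var(F_1) + (1)²·var(F_2) + 2·(0.5)·(1)·Cov(F_1,F_2)
= 0.25·3.2 + 1·1.8 + 1·1.72 = 4.32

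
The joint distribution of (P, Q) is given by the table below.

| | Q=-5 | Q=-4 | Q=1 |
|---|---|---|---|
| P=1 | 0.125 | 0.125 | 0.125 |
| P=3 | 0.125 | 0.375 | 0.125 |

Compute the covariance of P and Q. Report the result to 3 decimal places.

E[P] = 2.25,  E[Q] = -3
E[PQ] = -7
Cov(P,Q) = E[PQ] − E[P]E[Q] = -7 − (2.25)(-3) = -0.25

-0.250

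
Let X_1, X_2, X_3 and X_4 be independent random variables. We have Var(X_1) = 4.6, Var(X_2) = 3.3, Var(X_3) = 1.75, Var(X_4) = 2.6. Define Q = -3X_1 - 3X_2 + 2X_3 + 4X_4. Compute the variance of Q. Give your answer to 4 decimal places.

119.7000

By independence, Var(Q) = (-3)²Var(X_1) + (-3)²Var(X_2) + (2)²Var(X_3) + (4)²Var(X_4)
= (-3)²·4.6 + (-3)²·3.3 + (2)²·1.75 + (4)²·2.6 = 119.7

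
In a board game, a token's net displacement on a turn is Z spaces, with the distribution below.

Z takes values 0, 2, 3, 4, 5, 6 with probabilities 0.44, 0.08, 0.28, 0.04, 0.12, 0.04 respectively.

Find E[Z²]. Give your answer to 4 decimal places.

7.9200

E[Z²] = (0)²(0.44) + (2)²(0.08) + (3)²(0.28) + (4)²(0.04) + (5)²(0.12) + (6)²(0.04) = 7.92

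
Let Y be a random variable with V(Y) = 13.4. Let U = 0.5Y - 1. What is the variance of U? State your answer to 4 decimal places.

3.3500

V(0.5Y - 1) = (0.5)²·V(Y) = 0.25·13.4 = 3.35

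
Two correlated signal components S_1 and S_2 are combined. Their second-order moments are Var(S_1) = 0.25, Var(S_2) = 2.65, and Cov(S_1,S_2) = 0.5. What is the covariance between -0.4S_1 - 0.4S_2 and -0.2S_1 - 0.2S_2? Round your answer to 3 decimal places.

0.312

Cov(-0.4S_1 - 0.4S_2, -0.2S_1 - 0.2S_2) = (-0.4)(-0.2)Var(S_1) + (-0.4)(-0.2)Var(S_2) + [(-0.4)(-0.2) + (-0.4)(-0.2)]Cov(S_1,S_2)
= 0.08·0.25 + 0.08·2.65 + 0.16·0.5 = 0.312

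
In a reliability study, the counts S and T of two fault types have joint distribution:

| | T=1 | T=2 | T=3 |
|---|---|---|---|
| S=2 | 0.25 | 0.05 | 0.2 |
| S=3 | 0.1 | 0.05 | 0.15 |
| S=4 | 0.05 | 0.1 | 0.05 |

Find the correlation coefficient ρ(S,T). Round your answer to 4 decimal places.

0.0716

E[S] = 2.7,  E[T] = 2
E[ST] = 5.45
Cov(S,T) = E[ST] − E[S]E[T] = 5.45 − (2.7)(2) = 0.05
V(S) = 0.61,  V(T) = 0.8
ρ = 0.05 / √(0.61·0.8) ≈ 0.0716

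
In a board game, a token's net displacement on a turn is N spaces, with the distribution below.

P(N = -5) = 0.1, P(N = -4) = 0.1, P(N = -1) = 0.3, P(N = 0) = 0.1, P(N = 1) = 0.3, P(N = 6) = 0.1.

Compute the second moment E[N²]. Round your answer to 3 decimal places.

E[N²] = (-5)²(0.1) + (-4)²(0.1) + (-1)²(0.3) + (0)²(0.1) + (1)²(0.3) + (6)²(0.1) = 8.3

8.300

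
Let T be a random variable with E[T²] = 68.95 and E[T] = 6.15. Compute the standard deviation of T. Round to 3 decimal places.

Var(T) = 68.95 − (6.15)² = 31.1275
σ(T) = √31.1275 ≈ 5.579

5.579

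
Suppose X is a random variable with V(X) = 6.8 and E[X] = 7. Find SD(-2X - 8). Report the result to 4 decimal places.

5.2154

V(-2X - 8) = (-2)²·6.8 = 27.2
SD(-2X - 8) = √27.2 ≈ 5.2154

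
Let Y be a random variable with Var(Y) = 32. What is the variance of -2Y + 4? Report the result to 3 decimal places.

128.000

Var(-2Y + 4) = (-2)²·Var(Y) = 4·32 = 128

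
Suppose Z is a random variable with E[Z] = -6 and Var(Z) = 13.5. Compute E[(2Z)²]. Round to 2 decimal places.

198.00

E[2Z] = 2·-6 = -12
Var(2Z) = (2)²·13.5 = 54
E[(2Z)²] = Var((2Z)) + (E[(2Z)])² = 54 + (-12)² = 198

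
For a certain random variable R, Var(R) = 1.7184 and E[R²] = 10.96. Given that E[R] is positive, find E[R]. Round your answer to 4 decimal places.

(E[R])² = E[R²] − Var(R) = 10.96 − 1.7184 = 9.2416
E[R] = √9.2416 = 3.04

3.0400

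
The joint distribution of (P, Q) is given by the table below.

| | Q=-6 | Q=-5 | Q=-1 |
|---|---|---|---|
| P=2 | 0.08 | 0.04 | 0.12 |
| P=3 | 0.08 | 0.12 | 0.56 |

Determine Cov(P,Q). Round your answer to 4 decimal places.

0.2144

E[P] = 2.76,  E[Q] = -2.44
E[PQ] = -6.52
Cov(P,Q) = E[PQ] − E[P]E[Q] = -6.52 − (2.76)(-2.44) = 0.2144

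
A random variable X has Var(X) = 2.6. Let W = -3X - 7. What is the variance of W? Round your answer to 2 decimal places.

23.40

Var(-3X - 7) = (-3)²·Var(X) = 9·2.6 = 23.4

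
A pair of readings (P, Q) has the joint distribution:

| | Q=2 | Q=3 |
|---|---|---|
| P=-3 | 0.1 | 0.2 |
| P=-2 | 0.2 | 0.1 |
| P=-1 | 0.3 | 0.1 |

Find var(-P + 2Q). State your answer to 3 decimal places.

2.210

E[P] = -1.9,  E[Q] = 2.4,  E[PQ] = -4.7
var(P) = 4.3 − (-1.9)² = 0.69;  var(Q) = 6 − (2.4)² = 0.24
cov(P,Q) = -4.7 − (-1.9)(2.4) = -0.14
var(-P + 2Q) = (-1)²·0.69 + (2)²·0.24 + 2·(-1)·(2)·-0.14 = 2.21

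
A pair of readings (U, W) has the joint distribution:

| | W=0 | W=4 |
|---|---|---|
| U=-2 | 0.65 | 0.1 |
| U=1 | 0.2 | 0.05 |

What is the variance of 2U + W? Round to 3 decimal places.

9.390

E[U] = -1.25,  E[W] = 0.6,  E[UW] = -0.6
Var(U) = 3.25 − (-1.25)² = 1.6875;  Var(W) = 2.4 − (0.6)² = 2.04
Cov(U,W) = -0.6 − (-1.25)(0.6) = 0.15
Var(2U + W) = (2)²·1.6875 + (1)²·2.04 + 2·(2)·(1)·0.15 = 9.39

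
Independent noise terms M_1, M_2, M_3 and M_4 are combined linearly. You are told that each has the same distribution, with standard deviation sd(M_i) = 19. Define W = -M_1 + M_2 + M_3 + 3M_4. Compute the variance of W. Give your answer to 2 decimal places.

4332.00

Var(M_i) = (19)² = 361
By independence, Var(W) = (-1)²Var(M_1) + (1)²Var(M_2) + (1)²Var(M_3) + (3)²Var(M_4)
= (-1)²·361 + (1)²·361 + (1)²·361 + (3)²·361 = 4332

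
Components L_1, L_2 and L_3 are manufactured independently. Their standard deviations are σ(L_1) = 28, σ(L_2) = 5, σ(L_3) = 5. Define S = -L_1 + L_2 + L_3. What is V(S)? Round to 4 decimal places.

V(L_1) = 784, V(L_2) = 25, V(L_3) = 25
By independence, V(S) = (-1)²V(L_1) + (1)²V(L_2) + (1)²V(L_3)
= (-1)²·784 + (1)²·25 + (1)²·25 = 834

834.0000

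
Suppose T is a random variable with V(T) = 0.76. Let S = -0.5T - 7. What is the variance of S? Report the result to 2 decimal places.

V(-0.5T - 7) = (-0.5)²·V(T) = 0.25·0.76 = 0.19

0.19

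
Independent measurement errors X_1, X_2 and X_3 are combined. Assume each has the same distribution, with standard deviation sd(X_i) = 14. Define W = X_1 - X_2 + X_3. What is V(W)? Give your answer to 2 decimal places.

V(X_i) = (14)² = 196
By independence, V(W) = (1)²V(X_1) + (-1)²V(X_2) + (1)²V(X_3)
= (1)²·196 + (-1)²·196 + (1)²·196 = 588

588.00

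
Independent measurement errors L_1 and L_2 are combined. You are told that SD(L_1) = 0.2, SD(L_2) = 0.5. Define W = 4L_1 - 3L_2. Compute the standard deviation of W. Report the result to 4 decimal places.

1.7000

Var(L_1) = 0.04, Var(L_2) = 0.25
By independence, Var(W) = (4)²Var(L_1) + (-3)²Var(L_2)
= (4)²·0.04 + (-3)²·0.25 = 2.89
SD(W) = √2.89 ≈ 1.7000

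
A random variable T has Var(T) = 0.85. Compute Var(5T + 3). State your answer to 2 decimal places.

Var(5T + 3) = (5)²·Var(T) = 25·0.85 = 21.25

21.25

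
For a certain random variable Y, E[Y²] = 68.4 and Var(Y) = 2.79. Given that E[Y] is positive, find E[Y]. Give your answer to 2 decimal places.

(E[Y])² = E[Y²] − Var(Y) = 68.4 − 2.79 = 65.61
E[Y] = √65.61 = 8.1

8.10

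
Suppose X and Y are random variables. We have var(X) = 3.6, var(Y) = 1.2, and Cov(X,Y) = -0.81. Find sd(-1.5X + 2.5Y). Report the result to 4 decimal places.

var(-1.5X + 2.5Y) = (-1.5)²·var(X) + (2.5)²·var(Y) + 2·(-1.5)·(2.5)·Cov(X,Y)
= 2.25·3.6 + 6.25·1.2 + -7.5·-0.81 = 21.675
sd(-1.5X + 2.5Y) = √21.675 ≈ 4.6556

4.6556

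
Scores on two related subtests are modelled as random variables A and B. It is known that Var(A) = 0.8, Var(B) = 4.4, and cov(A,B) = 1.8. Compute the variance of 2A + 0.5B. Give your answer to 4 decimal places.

Var(2A + 0.5B) = (2)²·Var(A) + (0.5)²·Var(B) + 2·(2)·(0.5)·cov(A,B)
= 4·0.8 + 0.25·4.4 + 2·1.8 = 7.9

7.9000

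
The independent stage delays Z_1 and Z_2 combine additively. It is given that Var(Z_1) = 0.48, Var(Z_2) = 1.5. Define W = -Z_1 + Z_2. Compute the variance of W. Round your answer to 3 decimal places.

By independence, Var(W) = (-1)²Var(Z_1) + (1)²Var(Z_2)
= (-1)²·0.48 + (1)²·1.5 = 1.98

1.980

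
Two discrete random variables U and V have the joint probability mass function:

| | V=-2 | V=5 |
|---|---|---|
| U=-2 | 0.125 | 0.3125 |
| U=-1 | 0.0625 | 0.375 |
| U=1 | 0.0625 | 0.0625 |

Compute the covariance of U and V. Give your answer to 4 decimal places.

-0.3281

E[U] = -1.1875,  E[V] = 3.25
E[UV] = -4.1875
Cov(U,V) = E[UV] − E[U]E[V] = -4.1875 − (-1.1875)(3.25) = -0.328125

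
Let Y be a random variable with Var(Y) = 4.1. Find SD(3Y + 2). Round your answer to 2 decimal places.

Var(3Y + 2) = (3)²·4.1 = 36.9
SD(3Y + 2) = √36.9 ≈ 6.07

6.07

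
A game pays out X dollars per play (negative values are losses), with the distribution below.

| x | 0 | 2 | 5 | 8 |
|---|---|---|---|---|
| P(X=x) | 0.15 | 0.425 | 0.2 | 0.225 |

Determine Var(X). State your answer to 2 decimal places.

E[X] = (0)(0.15) + (2)(0.425) + (5)(0.2) + (8)(0.225) = 3.65
E[X²] = (0)²(0.15) + (2)²(0.425) + (5)²(0.2) + (8)²(0.225) = 21.1
Var(X) = E[X²] − (E[X])² = 21.1 − (3.65)² = 7.7775

7.78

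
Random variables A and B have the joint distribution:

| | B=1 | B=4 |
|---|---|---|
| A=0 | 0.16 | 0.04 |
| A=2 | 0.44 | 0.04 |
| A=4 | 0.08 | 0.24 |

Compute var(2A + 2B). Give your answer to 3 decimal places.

E[A] = 2.24,  E[B] = 1.96,  E[AB] = 5.36
var(A) = 7.04 − (2.24)² = 2.0224;  var(B) = 5.8 − (1.96)² = 1.9584
Cov(A,B) = 5.36 − (2.24)(1.96) = 0.9696
var(2A + 2B) = (2)²·2.0224 + (2)²·1.9584 + 2·(2)·(2)·0.9696 = 23.68

23.680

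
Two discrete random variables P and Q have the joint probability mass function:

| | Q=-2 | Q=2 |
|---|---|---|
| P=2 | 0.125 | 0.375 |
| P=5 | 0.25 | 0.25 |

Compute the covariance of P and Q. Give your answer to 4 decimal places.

-0.7500

E[P] = 3.5,  E[Q] = 0.5
E[PQ] = 1
cov(P,Q) = E[PQ] − E[P]E[Q] = 1 − (3.5)(0.5) = -0.75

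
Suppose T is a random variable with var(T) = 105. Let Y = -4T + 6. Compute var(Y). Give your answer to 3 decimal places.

1680.000

var(-4T + 6) = (-4)²·var(T) = 16·105 = 1680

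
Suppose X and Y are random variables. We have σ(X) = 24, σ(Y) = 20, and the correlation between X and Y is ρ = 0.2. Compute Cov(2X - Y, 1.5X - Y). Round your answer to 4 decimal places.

1792.0000

Var(X) = (24)² = 576;  Var(Y) = (20)² = 400
Cov(X,Y) = ρ·σ(X)·σ(Y) = 0.2·24·20 = 96
Cov(2X - Y, 1.5X - Y) = (2)(1.5)Var(X) + (-1)(-1)Var(Y) + [(2)(-1) + (-1)(1.5)]Cov(X,Y)
= 3·576 + 1·400 + -3.5·96 = 1792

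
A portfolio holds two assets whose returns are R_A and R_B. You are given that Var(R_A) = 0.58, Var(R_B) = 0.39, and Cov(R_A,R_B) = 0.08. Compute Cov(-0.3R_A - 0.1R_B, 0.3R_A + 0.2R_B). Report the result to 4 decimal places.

-0.0672

Cov(-0.3R_A - 0.1R_B, 0.3R_A + 0.2R_B) = (-0.3)(0.3)Var(R_A) + (-0.1)(0.2)Var(R_B) + [(-0.3)(0.2) + (-0.1)(0.3)]Cov(R_A,R_B)
= -0.09·0.58 + -0.02·0.39 + -0.09·0.08 = -0.0672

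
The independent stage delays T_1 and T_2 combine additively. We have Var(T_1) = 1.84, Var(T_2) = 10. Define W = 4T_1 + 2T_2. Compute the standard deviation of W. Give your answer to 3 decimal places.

8.333

By independence, Var(W) = (4)²Var(T_1) + (2)²Var(T_2)
= (4)²·1.84 + (2)²·10 = 69.44
SD(W) = √69.44 ≈ 8.333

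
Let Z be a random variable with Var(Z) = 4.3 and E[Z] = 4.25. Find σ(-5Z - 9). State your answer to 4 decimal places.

Var(-5Z - 9) = (-5)²·4.3 = 107.5
σ(-5Z - 9) = √107.5 ≈ 10.3682

10.3682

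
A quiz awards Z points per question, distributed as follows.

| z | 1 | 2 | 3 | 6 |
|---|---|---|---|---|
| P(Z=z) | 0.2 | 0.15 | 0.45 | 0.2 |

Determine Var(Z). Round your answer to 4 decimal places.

E[Z] = (1)(0.2) + (2)(0.15) + (3)(0.45) + (6)(0.2) = 3.05
E[Z²] = (1)²(0.2) + (2)²(0.15) + (3)²(0.45) + (6)²(0.2) = 12.05
Var(Z) = E[Z²] − (E[Z])² = 12.05 − (3.05)² = 2.7475

2.7475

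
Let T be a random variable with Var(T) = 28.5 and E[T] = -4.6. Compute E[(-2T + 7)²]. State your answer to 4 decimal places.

376.4400

E[-2T + 7] = -2·-4.6 + 7 = 16.2
Var(-2T + 7) = (-2)²·28.5 = 114
E[(-2T + 7)²] = Var((-2T + 7)) + (E[(-2T + 7)])² = 114 + (16.2)² = 376.44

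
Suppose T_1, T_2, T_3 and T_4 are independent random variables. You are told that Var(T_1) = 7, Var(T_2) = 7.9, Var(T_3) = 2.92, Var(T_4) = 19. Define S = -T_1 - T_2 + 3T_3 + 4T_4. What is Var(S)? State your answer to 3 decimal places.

By independence, Var(S) = (-1)²Var(T_1) + (-1)²Var(T_2) + (3)²Var(T_3) + (4)²Var(T_4)
= (-1)²·7 + (-1)²·7.9 + (3)²·2.92 + (4)²·19 = 345.18

345.180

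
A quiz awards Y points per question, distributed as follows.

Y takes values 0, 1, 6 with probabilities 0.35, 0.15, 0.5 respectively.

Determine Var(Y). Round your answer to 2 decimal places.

E[Y] = (0)(0.35) + (1)(0.15) + (6)(0.5) = 3.15
E[Y²] = (0)²(0.35) + (1)²(0.15) + (6)²(0.5) = 18.15
Var(Y) = E[Y²] − (E[Y])² = 18.15 − (3.15)² = 8.2275

8.23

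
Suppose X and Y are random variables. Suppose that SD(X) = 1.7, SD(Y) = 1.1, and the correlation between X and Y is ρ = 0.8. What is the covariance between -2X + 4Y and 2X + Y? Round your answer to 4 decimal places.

Var(X) = (1.7)² = 2.89;  Var(Y) = (1.1)² = 1.21
Cov(X,Y) = ρ·SD(X)·SD(Y) = 0.8·1.7·1.1 = 1.496
Cov(-2X + 4Y, 2X + Y) = (-2)(2)Var(X) + (4)(1)Var(Y) + [(-2)(1) + (4)(2)]Cov(X,Y)
= -4·2.89 + 4·1.21 + 6·1.496 = 2.256

2.2560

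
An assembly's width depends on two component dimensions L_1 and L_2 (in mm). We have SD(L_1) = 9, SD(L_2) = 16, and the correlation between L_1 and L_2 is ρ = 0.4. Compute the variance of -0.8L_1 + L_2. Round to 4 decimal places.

Var(L_1) = (9)² = 81;  Var(L_2) = (16)² = 256
cov(L_1,L_2) = ρ·SD(L_1)·SD(L_2) = 0.4·9·16 = 57.6
Var(-0.8L_1 + L_2) = (-0.8)²·Var(L_1) + (1)²·Var(L_2) + 2·(-0.8)·(1)·cov(L_1,L_2)
= 0.64·81 + 1·256 + -1.6·57.6 = 215.68

215.6800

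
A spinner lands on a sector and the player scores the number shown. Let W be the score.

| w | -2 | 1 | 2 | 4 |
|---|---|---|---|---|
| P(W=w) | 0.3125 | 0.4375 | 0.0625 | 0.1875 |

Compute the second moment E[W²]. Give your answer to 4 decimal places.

E[W²] = (-2)²(0.3125) + (1)²(0.4375) + (2)²(0.0625) + (4)²(0.1875) = 4.9375

4.9375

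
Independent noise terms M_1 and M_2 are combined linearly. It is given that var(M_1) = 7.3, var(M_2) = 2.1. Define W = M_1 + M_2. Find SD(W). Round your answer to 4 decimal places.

By independence, var(W) = (1)²var(M_1) + (1)²var(M_2)
= (1)²·7.3 + (1)²·2.1 = 9.4
SD(W) = √9.4 ≈ 3.0659

3.0659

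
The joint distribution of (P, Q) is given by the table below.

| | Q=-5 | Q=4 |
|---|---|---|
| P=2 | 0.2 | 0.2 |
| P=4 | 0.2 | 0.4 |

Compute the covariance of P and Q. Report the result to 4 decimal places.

E[P] = 3.2,  E[Q] = 0.4
E[PQ] = 2
Cov(P,Q) = E[PQ] − E[P]E[Q] = 2 − (3.2)(0.4) = 0.72

0.7200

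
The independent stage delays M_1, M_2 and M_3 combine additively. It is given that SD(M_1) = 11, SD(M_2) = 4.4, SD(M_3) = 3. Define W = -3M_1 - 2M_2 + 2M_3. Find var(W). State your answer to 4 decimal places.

var(M_1) = 121, var(M_2) = 19.36, var(M_3) = 9
By independence, var(W) = (-3)²var(M_1) + (-2)²var(M_2) + (2)²var(M_3)
= (-3)²·121 + (-2)²·19.36 + (2)²·9 = 1202.44

1202.4400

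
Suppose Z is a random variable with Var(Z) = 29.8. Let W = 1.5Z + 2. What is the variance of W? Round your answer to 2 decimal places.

67.05

Var(1.5Z + 2) = (1.5)²·Var(Z) = 2.25·29.8 = 67.05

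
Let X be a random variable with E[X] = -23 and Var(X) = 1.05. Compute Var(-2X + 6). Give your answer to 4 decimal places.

4.2000

Var(-2X + 6) = (-2)²·Var(X) = 4·1.05 = 4.2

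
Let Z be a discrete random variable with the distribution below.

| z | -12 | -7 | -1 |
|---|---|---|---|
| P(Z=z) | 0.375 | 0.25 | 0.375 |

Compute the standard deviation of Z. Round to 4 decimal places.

4.7681

E[Z] = (-12)(0.375) + (-7)(0.25) + (-1)(0.375) = -6.625
E[Z²] = (-12)²(0.375) + (-7)²(0.25) + (-1)²(0.375) = 66.625
var(Z) = E[Z²] − (E[Z])² = 66.625 − (-6.625)² = 22.734375
SD(Z) = √22.734375 ≈ 4.7681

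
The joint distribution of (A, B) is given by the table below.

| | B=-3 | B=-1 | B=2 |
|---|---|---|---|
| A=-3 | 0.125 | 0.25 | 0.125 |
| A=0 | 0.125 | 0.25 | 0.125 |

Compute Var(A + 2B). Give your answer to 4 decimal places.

E[A] = -1.5,  E[B] = -0.75,  E[AB] = 1.125
Var(A) = 4.5 − (-1.5)² = 2.25;  Var(B) = 3.75 − (-0.75)² = 3.1875
Cov(A,B) = 1.125 − (-1.5)(-0.75) = 0
Var(A + 2B) = (1)²·2.25 + (2)²·3.1875 + 2·(1)·(2)·0 = 15

15.0000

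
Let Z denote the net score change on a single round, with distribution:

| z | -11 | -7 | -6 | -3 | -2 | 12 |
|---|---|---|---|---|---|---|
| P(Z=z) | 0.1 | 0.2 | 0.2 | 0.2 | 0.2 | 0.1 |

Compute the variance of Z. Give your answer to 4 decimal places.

33.8500

E[Z] = (-11)(0.1) + (-7)(0.2) + (-6)(0.2) + (-3)(0.2) + (-2)(0.2) + (12)(0.1) = -3.5
E[Z²] = (-11)²(0.1) + (-7)²(0.2) + (-6)²(0.2) + (-3)²(0.2) + (-2)²(0.2) + (12)²(0.1) = 46.1
V(Z) = E[Z²] − (E[Z])² = 46.1 − (-3.5)² = 33.85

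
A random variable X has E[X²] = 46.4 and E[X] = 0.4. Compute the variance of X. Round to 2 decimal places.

var(X) = 46.4 − (0.4)² = 46.24

46.24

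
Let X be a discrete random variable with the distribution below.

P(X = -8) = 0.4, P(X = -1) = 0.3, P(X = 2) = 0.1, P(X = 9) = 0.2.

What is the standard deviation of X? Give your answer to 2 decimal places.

6.34

E[X] = (-8)(0.4) + (-1)(0.3) + (2)(0.1) + (9)(0.2) = -1.5
E[X²] = (-8)²(0.4) + (-1)²(0.3) + (2)²(0.1) + (9)²(0.2) = 42.5
var(X) = E[X²] − (E[X])² = 42.5 − (-1.5)² = 40.25
σ(X) = √40.25 ≈ 6.34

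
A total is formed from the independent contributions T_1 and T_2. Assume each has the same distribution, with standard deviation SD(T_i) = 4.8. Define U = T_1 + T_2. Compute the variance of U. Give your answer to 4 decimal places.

Var(T_i) = (4.8)² = 23.04
By independence, Var(U) = (1)²Var(T_1) + (1)²Var(T_2)
= (1)²·23.04 + (1)²·23.04 = 46.08

46.0800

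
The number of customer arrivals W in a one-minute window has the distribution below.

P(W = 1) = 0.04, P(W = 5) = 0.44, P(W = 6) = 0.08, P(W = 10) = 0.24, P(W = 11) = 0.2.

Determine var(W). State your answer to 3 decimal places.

8.538

E[W] = (1)(0.04) + (5)(0.44) + (6)(0.08) + (10)(0.24) + (11)(0.2) = 7.32
E[W²] = (1)²(0.04) + (5)²(0.44) + (6)²(0.08) + (10)²(0.24) + (11)²(0.2) = 62.12
var(W) = E[W²] − (E[W])² = 62.12 − (7.32)² = 8.5376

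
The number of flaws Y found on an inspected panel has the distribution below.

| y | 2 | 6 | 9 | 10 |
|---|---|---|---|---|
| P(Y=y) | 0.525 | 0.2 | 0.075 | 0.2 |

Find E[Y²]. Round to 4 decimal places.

35.3750

E[Y²] = (2)²(0.525) + (6)²(0.2) + (9)²(0.075) + (10)²(0.2) = 35.375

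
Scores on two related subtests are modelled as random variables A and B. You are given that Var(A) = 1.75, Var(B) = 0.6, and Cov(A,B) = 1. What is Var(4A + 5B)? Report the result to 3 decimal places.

Var(4A + 5B) = (4)²·Var(A) + (5)²·Var(B) + 2·(4)·(5)·Cov(A,B)
= 16·1.75 + 25·0.6 + 40·1 = 83

83.000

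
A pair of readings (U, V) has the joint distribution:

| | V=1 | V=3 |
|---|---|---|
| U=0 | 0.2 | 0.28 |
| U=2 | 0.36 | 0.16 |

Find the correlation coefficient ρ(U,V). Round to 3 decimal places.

-0.277

E[U] = 1.04,  E[V] = 1.88
E[UV] = 1.68
Cov(U,V) = E[UV] − E[U]E[V] = 1.68 − (1.04)(1.88) = -0.2752
Var(U) = 0.9984,  Var(V) = 0.9856
ρ = -0.2752 / √(0.9984·0.9856) ≈ -0.277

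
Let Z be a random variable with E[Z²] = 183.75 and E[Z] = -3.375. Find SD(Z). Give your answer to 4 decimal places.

13.1286

Var(Z) = 183.75 − (-3.375)² = 172.359375
SD(Z) = √172.359375 ≈ 13.1286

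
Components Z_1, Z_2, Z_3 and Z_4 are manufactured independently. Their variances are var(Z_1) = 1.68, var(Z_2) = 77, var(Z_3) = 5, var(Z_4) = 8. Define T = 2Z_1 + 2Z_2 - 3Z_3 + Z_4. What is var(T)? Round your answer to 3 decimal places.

By independence, var(T) = (2)²var(Z_1) + (2)²var(Z_2) + (-3)²var(Z_3) + (1)²var(Z_4)
= (2)²·1.68 + (2)²·77 + (-3)²·5 + (1)²·8 = 367.72

367.720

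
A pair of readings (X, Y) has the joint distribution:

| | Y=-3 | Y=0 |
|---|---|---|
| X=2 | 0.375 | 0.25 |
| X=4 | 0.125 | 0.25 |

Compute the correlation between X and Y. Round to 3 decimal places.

0.258

E[X] = 2.75,  E[Y] = -1.5
E[XY] = -3.75
Cov(X,Y) = E[XY] − E[X]E[Y] = -3.75 − (2.75)(-1.5) = 0.375
var(X) = 0.9375,  var(Y) = 2.25
ρ = 0.375 / √(0.9375·2.25) ≈ 0.258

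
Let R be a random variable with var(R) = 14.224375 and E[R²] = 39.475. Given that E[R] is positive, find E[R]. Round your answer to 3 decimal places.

5.025

(E[R])² = E[R²] − var(R) = 39.475 − 14.224375 = 25.250625
E[R] = √25.250625 = 5.025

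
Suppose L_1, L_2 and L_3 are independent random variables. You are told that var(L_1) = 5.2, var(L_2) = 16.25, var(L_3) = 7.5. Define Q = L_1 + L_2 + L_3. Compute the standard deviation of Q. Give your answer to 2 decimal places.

5.38

By independence, var(Q) = (1)²var(L_1) + (1)²var(L_2) + (1)²var(L_3)
= (1)²·5.2 + (1)²·16.25 + (1)²·7.5 = 28.95
sd(Q) = √28.95 ≈ 5.38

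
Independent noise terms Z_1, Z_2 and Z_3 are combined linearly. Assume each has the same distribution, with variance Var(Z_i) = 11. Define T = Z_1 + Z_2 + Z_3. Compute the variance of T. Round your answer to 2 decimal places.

33.00

By independence, Var(T) = (1)²Var(Z_1) + (1)²Var(Z_2) + (1)²Var(Z_3)
= (1)²·11 + (1)²·11 + (1)²·11 = 33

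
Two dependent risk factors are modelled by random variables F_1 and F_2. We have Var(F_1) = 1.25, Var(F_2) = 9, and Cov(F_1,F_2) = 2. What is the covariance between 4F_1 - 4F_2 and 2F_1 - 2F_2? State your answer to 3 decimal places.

50.000

Cov(4F_1 - 4F_2, 2F_1 - 2F_2) = (4)(2)Var(F_1) + (-4)(-2)Var(F_2) + [(4)(-2) + (-4)(2)]Cov(F_1,F_2)
= 8·1.25 + 8·9 + -16·2 = 50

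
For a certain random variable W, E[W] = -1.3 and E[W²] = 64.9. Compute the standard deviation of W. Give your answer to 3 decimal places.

7.950

V(W) = 64.9 − (-1.3)² = 63.21
sd(W) = √63.21 ≈ 7.950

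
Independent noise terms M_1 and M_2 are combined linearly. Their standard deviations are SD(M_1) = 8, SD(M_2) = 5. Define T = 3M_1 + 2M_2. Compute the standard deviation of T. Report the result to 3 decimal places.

26.000

Var(M_1) = 64, Var(M_2) = 25
By independence, Var(T) = (3)²Var(M_1) + (2)²Var(M_2)
= (3)²·64 + (2)²·25 = 676
SD(T) = √676 ≈ 26.000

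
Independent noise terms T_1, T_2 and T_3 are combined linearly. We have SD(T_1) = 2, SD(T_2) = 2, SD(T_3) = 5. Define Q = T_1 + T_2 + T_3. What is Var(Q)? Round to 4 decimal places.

Var(T_1) = 4, Var(T_2) = 4, Var(T_3) = 25
By independence, Var(Q) = (1)²Var(T_1) + (1)²Var(T_2) + (1)²Var(T_3)
= (1)²·4 + (1)²·4 + (1)²·25 = 33

33.0000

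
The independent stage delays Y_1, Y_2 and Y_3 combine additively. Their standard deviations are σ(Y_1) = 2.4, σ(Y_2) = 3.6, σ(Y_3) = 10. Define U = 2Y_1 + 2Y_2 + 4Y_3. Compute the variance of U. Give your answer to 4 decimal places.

1674.8800

Var(Y_1) = 5.76, Var(Y_2) = 12.96, Var(Y_3) = 100
By independence, Var(U) = (2)²Var(Y_1) + (2)²Var(Y_2) + (4)²Var(Y_3)
= (2)²·5.76 + (2)²·12.96 + (4)²·100 = 1674.88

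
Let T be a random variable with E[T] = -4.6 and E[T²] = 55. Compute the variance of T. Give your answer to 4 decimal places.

33.8400

Var(T) = 55 − (-4.6)² = 33.84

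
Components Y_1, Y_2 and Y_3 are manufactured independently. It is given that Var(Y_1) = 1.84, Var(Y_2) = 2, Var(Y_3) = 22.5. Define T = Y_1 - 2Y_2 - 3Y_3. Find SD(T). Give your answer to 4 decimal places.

14.5719

By independence, Var(T) = (1)²Var(Y_1) + (-2)²Var(Y_2) + (-3)²Var(Y_3)
= (1)²·1.84 + (-2)²·2 + (-3)²·22.5 = 212.34
SD(T) = √212.34 ≈ 14.5719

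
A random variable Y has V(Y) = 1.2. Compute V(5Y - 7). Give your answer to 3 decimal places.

30.000

V(5Y - 7) = (5)²·V(Y) = 25·1.2 = 30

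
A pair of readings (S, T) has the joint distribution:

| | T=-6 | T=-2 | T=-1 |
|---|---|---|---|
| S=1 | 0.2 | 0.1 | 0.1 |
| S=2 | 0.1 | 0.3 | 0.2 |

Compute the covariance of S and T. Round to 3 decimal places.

E[S] = 1.6,  E[T] = -2.9
E[ST] = -4.3
cov(S,T) = E[ST] − E[S]E[T] = -4.3 − (1.6)(-2.9) = 0.34

0.340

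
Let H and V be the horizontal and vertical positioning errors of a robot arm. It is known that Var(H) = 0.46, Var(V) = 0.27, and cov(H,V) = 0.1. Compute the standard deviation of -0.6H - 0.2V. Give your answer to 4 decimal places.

Var(-0.6H - 0.2V) = (-0.6)²·Var(H) + (-0.2)²·Var(V) + 2·(-0.6)·(-0.2)·cov(H,V)
= 0.36·0.46 + 0.04·0.27 + 0.24·0.1 = 0.2004
σ(-0.6H - 0.2V) = √0.2004 ≈ 0.4477

0.4477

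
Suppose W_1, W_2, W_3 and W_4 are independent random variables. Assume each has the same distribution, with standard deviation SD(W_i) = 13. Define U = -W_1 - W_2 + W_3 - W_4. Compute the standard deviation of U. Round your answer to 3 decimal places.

26.000

Var(W_i) = (13)² = 169
By independence, Var(U) = (-1)²Var(W_1) + (-1)²Var(W_2) + (1)²Var(W_3) + (-1)²Var(W_4)
= (-1)²·169 + (-1)²·169 + (1)²·169 + (-1)²·169 = 676
SD(U) = √676 ≈ 26.000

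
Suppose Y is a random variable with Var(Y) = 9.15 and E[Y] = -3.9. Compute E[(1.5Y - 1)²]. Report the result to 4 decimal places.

67.5100

E[1.5Y - 1] = 1.5·-3.9 − 1 = -6.85
Var(1.5Y - 1) = (1.5)²·9.15 = 20.5875
E[(1.5Y - 1)²] = Var((1.5Y - 1)) + (E[(1.5Y - 1)])² = 20.5875 + (-6.85)² = 67.51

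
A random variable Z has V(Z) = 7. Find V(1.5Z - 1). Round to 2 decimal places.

V(1.5Z - 1) = (1.5)²·V(Z) = 2.25·7 = 15.75

15.75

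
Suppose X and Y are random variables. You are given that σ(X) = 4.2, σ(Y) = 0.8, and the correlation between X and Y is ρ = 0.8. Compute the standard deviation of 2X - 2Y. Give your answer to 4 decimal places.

var(X) = (4.2)² = 17.64;  var(Y) = (0.8)² = 0.64
Cov(X,Y) = ρ·σ(X)·σ(Y) = 0.8·4.2·0.8 = 2.688
var(2X - 2Y) = (2)²·var(X) + (-2)²·var(Y) + 2·(2)·(-2)·Cov(X,Y)
= 4·17.64 + 4·0.64 + -8·2.688 = 51.616
σ(2X - 2Y) = √51.616 ≈ 7.1844

7.1844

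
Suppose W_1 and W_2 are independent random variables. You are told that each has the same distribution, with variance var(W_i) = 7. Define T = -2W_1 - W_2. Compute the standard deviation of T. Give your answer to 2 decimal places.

5.92

By independence, var(T) = (-2)²var(W_1) + (-1)²var(W_2)
= (-2)²·7 + (-1)²·7 = 35
σ(T) = √35 ≈ 5.92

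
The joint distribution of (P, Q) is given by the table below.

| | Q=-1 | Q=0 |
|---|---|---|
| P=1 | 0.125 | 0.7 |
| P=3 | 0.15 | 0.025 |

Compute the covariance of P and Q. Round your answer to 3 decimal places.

-0.204

E[P] = 1.35,  E[Q] = -0.275
E[PQ] = -0.575
cov(P,Q) = E[PQ] − E[P]E[Q] = -0.575 − (1.35)(-0.275) = -0.20375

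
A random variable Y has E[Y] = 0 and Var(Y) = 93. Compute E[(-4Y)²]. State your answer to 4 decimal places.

E[-4Y] = -4·0 = 0
Var(-4Y) = (-4)²·93 = 1488
E[(-4Y)²] = Var((-4Y)) + (E[(-4Y)])² = 1488 + (0)² = 1488

1488.0000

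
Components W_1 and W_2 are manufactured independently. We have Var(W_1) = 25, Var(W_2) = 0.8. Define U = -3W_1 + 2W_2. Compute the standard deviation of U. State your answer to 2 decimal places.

15.11

By independence, Var(U) = (-3)²Var(W_1) + (2)²Var(W_2)
= (-3)²·25 + (2)²·0.8 = 228.2
SD(U) = √228.2 ≈ 15.11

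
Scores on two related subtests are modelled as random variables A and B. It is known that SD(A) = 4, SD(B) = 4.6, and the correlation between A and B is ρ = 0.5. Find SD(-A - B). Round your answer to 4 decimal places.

V(A) = (4)² = 16;  V(B) = (4.6)² = 21.16
Cov(A,B) = ρ·SD(A)·SD(B) = 0.5·4·4.6 = 9.2
V(-A - B) = (-1)²·V(A) + (-1)²·V(B) + 2·(-1)·(-1)·Cov(A,B)
= 1·16 + 1·21.16 + 2·9.2 = 55.56
SD(-A - B) = √55.56 ≈ 7.4539

7.4539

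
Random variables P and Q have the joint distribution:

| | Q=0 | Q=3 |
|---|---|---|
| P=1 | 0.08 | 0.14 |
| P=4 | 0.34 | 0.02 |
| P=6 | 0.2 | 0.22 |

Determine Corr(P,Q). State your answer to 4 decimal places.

-0.0524

E[P] = 4.18,  E[Q] = 1.14
E[PQ] = 4.62
cov(P,Q) = E[PQ] − E[P]E[Q] = 4.62 − (4.18)(1.14) = -0.1452
Var(P) = 3.6276,  Var(Q) = 2.1204
ρ = -0.1452 / √(3.6276·2.1204) ≈ -0.0524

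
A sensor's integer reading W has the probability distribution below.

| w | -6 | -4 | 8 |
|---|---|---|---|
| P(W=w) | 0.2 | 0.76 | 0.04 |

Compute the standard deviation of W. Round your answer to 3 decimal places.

E[W] = (-6)(0.2) + (-4)(0.76) + (8)(0.04) = -3.92
E[W²] = (-6)²(0.2) + (-4)²(0.76) + (8)²(0.04) = 21.92
Var(W) = E[W²] − (E[W])² = 21.92 − (-3.92)² = 6.5536
sd(W) = √6.5536 ≈ 2.560

2.560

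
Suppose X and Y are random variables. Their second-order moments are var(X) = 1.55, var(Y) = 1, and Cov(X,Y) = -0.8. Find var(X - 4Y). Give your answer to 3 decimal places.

var(X - 4Y) = (1)²·var(X) + (-4)²·var(Y) + 2·(1)·(-4)·Cov(X,Y)
= 1·1.55 + 16·1 + -8·-0.8 = 23.95

23.950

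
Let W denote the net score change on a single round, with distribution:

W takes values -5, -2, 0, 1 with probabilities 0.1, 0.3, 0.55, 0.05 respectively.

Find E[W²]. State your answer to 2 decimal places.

E[W²] = (-5)²(0.1) + (-2)²(0.3) + (0)²(0.55) + (1)²(0.05) = 3.75

3.75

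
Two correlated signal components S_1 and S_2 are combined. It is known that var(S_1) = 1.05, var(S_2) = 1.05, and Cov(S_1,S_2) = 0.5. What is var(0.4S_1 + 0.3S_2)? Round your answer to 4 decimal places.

var(0.4S_1 + 0.3S_2) = (0.4)²·var(S_1) + (0.3)²·var(S_2) + 2·(0.4)·(0.3)·Cov(S_1,S_2)
= 0.16·1.05 + 0.09·1.05 + 0.24·0.5 = 0.3825

0.3825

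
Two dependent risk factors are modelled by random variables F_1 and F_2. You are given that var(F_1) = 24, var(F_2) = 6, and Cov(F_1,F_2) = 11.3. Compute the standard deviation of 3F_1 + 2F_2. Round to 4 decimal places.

var(3F_1 + 2F_2) = (3)²·var(F_1) + (2)²·var(F_2) + 2·(3)·(2)·Cov(F_1,F_2)
= 9·24 + 4·6 + 12·11.3 = 375.6
sd(3F_1 + 2F_2) = √375.6 ≈ 19.3804

19.3804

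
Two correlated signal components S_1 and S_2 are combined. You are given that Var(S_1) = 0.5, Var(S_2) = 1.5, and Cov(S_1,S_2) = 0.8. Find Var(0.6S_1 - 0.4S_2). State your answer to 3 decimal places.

0.036

Var(0.6S_1 - 0.4S_2) = (0.6)²·Var(S_1) + (-0.4)²·Var(S_2) + 2·(0.6)·(-0.4)·Cov(S_1,S_2)
= 0.36·0.5 + 0.16·1.5 + -0.48·0.8 = 0.036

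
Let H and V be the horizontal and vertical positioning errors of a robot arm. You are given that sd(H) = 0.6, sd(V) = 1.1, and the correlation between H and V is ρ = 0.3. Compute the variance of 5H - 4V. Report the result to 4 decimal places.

20.4400

var(H) = (0.6)² = 0.36;  var(V) = (1.1)² = 1.21
Cov(H,V) = ρ·sd(H)·sd(V) = 0.3·0.6·1.1 = 0.198
var(5H - 4V) = (5)²·var(H) + (-4)²·var(V) + 2·(5)·(-4)·Cov(H,V)
= 25·0.36 + 16·1.21 + -40·0.198 = 20.44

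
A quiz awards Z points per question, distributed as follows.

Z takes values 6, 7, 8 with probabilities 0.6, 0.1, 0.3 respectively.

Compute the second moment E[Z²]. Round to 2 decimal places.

45.70

E[Z²] = (6)²(0.6) + (7)²(0.1) + (8)²(0.3) = 45.7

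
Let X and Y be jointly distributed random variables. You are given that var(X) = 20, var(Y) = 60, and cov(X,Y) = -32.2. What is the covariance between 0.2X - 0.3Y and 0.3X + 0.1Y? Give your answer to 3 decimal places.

1.654

cov(0.2X - 0.3Y, 0.3X + 0.1Y) = (0.2)(0.3)var(X) + (-0.3)(0.1)var(Y) + [(0.2)(0.1) + (-0.3)(0.3)]cov(X,Y)
= 0.06·20 + -0.03·60 + -0.07·-32.2 = 1.654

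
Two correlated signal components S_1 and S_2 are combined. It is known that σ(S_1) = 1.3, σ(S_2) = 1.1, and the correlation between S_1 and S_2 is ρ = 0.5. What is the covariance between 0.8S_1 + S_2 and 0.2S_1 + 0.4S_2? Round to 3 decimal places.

1.126

var(S_1) = (1.3)² = 1.69;  var(S_2) = (1.1)² = 1.21
Cov(S_1,S_2) = ρ·σ(S_1)·σ(S_2) = 0.5·1.3·1.1 = 0.715
Cov(0.8S_1 + S_2, 0.2S_1 + 0.4S_2) = (0.8)(0.2)var(S_1) + (1)(0.4)var(S_2) + [(0.8)(0.4) + (1)(0.2)]Cov(S_1,S_2)
= 0.16·1.69 + 0.4·1.21 + 0.52·0.715 = 1.1262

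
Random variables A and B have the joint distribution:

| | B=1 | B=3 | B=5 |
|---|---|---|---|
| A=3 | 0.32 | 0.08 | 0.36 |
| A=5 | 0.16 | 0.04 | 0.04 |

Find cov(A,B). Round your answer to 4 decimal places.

E[A] = 3.48,  E[B] = 2.84
E[AB] = 9.48
cov(A,B) = E[AB] − E[A]E[B] = 9.48 − (3.48)(2.84) = -0.4032

-0.4032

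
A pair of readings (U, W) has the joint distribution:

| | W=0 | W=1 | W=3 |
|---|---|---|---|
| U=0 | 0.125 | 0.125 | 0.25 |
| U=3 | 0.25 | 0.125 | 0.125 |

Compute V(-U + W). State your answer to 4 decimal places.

5.1094

E[U] = 1.5,  E[W] = 1.375,  E[UW] = 1.5
V(U) = 4.5 − (1.5)² = 2.25;  V(W) = 3.625 − (1.375)² = 1.734375
cov(U,W) = 1.5 − (1.5)(1.375) = -0.5625
V(-U + W) = (-1)²·2.25 + (1)²·1.734375 + 2·(-1)·(1)·-0.5625 = 5.109375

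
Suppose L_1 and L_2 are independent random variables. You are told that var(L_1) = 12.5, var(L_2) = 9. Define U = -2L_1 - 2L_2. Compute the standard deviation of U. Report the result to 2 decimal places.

9.27

By independence, var(U) = (-2)²var(L_1) + (-2)²var(L_2)
= (-2)²·12.5 + (-2)²·9 = 86
SD(U) = √86 ≈ 9.27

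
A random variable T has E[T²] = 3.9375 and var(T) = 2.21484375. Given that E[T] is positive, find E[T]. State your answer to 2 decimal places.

1.31

(E[T])² = E[T²] − var(T) = 3.9375 − 2.21484375 = 1.72265625
E[T] = √1.72265625 = 1.3125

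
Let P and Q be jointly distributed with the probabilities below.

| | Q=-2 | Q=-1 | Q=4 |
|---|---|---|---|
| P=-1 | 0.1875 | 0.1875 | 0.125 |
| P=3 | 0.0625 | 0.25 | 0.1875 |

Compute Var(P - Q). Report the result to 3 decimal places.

E[P] = 1,  E[Q] = 0.3125,  E[PQ] = 1.1875
Var(P) = 5 − (1)² = 4;  Var(Q) = 6.4375 − (0.3125)² = 6.33984375
cov(P,Q) = 1.1875 − (1)(0.3125) = 0.875
Var(P - Q) = (1)²·4 + (-1)²·6.33984375 + 2·(1)·(-1)·0.875 = 8.58984375

8.590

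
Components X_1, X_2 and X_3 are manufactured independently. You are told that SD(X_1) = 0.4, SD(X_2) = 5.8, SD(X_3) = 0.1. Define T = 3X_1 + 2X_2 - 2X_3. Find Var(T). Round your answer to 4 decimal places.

136.0400

Var(X_1) = 0.16, Var(X_2) = 33.64, Var(X_3) = 0.01
By independence, Var(T) = (3)²Var(X_1) + (2)²Var(X_2) + (-2)²Var(X_3)
= (3)²·0.16 + (2)²·33.64 + (-2)²·0.01 = 136.04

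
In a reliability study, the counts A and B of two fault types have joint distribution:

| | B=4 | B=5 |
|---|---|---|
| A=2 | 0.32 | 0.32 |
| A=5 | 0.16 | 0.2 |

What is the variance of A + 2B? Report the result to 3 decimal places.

E[A] = 3.08,  E[B] = 4.52,  E[AB] = 13.96
Var(A) = 11.56 − (3.08)² = 2.0736;  Var(B) = 20.68 − (4.52)² = 0.2496
Cov(A,B) = 13.96 − (3.08)(4.52) = 0.0384
Var(A + 2B) = (1)²·2.0736 + (2)²·0.2496 + 2·(1)·(2)·0.0384 = 3.2256

3.226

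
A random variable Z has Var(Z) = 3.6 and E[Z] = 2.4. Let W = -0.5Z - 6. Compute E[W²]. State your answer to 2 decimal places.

52.74

E[-0.5Z - 6] = -0.5·2.4 − 6 = -7.2
Var(-0.5Z - 6) = (-0.5)²·3.6 = 0.9
E[W²] = Var(W) + (E[W])² = 0.9 + (-7.2)² = 52.74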